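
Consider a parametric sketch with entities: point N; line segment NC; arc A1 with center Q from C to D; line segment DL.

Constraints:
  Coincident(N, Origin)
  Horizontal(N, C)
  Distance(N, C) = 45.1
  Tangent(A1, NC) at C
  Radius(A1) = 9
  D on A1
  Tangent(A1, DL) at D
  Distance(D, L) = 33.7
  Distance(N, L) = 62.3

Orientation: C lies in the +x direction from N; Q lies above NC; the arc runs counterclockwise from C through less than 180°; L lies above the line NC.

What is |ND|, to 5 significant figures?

54.960

Checks: |NC| = 45.10 ✓; |QD| = 9.000 ✓; ∠(QD, DL) = 90.00° ✓; |DL| = 33.70 ✓; |NL| = 62.30 ✓.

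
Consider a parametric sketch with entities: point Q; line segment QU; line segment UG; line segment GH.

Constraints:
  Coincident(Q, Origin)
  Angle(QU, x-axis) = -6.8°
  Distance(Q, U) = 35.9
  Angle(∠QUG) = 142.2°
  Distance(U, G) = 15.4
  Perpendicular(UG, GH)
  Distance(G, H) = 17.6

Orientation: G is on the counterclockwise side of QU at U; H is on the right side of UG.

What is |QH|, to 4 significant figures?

59.02

Q is at the origin; QU runs at -6.8° with length 35.9, so U = 35.9·(cos -6.8°, sin -6.8°) = (35.65, -4.251). ∠QUG = 142.2°, so UG runs at -6.8° + (180° − 142.2°) = 31.00° from the x-axis; with |UG| = 15.4, G = U + 15.4·(cos 31.00°, sin 31.00°) = (48.85, 3.681). UG ⟂ GH; with |GH| = 17.6 on the right of UG, H = G + 17.6·(0.5150, -0.8572) = (57.91, -11.41). Then |QH| = |H − Q| = 59.02.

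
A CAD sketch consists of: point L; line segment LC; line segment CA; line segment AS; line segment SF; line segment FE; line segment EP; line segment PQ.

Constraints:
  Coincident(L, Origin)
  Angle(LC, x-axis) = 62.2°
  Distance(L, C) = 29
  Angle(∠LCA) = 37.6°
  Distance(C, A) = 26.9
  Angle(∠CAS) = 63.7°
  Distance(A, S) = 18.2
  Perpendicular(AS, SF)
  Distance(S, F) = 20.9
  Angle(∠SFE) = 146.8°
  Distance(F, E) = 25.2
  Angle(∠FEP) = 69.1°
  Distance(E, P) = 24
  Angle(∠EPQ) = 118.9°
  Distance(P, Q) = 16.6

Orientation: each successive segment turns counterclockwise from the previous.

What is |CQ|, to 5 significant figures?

22.048

∠FEP = 69.1° gives EP at -165.00° from the x-axis; with |EP| = 24.0, P = (-4.2199, 38.051). ∠EPQ = 118.9° gives PQ at -103.90° from the x-axis; with |PQ| = 16.6, Q = (-8.2077, 21.937). Then |CQ| = |Q − C| = 22.048.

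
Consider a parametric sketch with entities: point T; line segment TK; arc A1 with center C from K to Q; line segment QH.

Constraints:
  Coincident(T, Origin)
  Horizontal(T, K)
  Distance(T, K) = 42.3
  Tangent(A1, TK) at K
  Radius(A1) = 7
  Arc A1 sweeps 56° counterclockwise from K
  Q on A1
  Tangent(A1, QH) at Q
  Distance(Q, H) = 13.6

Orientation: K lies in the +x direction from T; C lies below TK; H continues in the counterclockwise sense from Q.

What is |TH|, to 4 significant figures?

32.26

On A1, K sits at bearing 90° from C; a 56° counterclockwise sweep puts Q at bearing 146°, so Q = C + 7.0·(cos 146°, sin 146°) = (36.50, -3.086). The tangent condition forces CQ to be normal to QH, so QH runs along (−sin 146°, cos 146°); with |QH| = 13.6, H = (28.89, -14.36). Then |TH| = |H − T| = 32.26.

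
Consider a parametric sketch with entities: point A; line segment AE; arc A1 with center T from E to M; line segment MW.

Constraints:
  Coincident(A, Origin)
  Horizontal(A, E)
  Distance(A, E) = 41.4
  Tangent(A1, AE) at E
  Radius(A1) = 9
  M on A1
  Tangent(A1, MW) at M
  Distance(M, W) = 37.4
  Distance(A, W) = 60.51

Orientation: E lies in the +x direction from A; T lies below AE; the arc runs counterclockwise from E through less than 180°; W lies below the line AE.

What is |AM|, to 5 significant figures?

34.072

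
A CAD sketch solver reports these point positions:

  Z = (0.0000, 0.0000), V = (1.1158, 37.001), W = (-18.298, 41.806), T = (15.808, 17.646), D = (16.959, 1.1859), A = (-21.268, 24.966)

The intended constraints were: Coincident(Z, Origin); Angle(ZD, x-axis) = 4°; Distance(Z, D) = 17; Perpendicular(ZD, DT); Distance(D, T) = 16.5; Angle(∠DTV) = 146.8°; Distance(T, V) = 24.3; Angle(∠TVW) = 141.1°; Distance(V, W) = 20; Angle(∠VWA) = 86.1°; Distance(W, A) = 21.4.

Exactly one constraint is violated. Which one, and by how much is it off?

Distance(W, A) = 21.4 — off by 4.30.

Z = (0.00, 0.00) ✓; ZD at 4.000° ✓; |ZD| = 17.00 ✓; ∠(ZD, DT) = 90.00° ✓; |DT| = 16.50 ✓; ∠DTV = 146.8° ✓; |TV| = 24.30 ✓; ∠TVW = 141.1° ✓; |VW| = 20.00 ✓; ∠VWA = 86.10° ✓; |WA| = 17.10 ✗.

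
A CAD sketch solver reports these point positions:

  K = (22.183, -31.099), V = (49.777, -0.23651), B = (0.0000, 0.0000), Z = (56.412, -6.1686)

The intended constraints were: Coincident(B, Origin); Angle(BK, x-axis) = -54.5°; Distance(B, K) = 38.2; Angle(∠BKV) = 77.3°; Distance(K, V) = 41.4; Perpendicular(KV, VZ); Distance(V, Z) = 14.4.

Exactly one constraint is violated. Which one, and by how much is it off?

Distance(V, Z) = 14.4 — off by 5.50.

B = (0.00, 0.00) ✓; BK at -54.50° ✓; |BK| = 38.20 ✓; ∠BKV = 77.30° ✓; |KV| = 41.40 ✓; ∠(KV, VZ) = 90.00° ✓; |VZ| = 8.900 ✗.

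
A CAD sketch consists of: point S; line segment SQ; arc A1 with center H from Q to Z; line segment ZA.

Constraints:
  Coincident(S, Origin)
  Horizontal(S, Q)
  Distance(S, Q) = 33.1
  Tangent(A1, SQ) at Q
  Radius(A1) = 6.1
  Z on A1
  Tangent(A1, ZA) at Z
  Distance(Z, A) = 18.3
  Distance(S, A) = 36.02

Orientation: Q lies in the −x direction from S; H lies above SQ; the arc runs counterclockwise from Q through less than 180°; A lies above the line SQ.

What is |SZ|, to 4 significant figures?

27.65

Checks: ∠(HQ, QS) = 90.00° ✓; |HQ| = 6.100 ✓; |HZ| = 6.100 ✓; ∠(HZ, ZA) = 90.00° ✓; |ZA| = 18.30 ✓; |SA| = 36.02 ✓.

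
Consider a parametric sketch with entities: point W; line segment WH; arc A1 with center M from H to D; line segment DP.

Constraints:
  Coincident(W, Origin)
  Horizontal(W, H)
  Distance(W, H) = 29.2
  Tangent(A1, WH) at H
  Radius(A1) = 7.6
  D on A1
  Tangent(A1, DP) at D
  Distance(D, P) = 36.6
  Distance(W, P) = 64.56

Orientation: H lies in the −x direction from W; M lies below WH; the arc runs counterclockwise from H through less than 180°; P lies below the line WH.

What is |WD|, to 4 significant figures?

36.04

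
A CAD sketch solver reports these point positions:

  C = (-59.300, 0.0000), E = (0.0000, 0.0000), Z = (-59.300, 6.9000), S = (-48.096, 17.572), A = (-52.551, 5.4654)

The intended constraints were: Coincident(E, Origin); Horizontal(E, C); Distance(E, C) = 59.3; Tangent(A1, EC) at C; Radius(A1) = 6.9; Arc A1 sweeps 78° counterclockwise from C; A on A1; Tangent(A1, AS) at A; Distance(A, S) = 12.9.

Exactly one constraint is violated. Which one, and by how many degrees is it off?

Tangent(A1, AS) at A — off by 8.20°.

E = (0.00, 0.00) ✓; E.y = 0.00, C.y = 0.00 ✓; |EC| = 59.30 ✓; ∠(ZC, CE) = 90.00° ✓; |ZC| = 6.900 ✓; bearing(Z→A) − bearing(Z→C) = 78.00° ✓; |ZA| = 6.900 ✓; ∠(ZA, AS) = 98.20° ✗; |AS| = 12.90 ✓.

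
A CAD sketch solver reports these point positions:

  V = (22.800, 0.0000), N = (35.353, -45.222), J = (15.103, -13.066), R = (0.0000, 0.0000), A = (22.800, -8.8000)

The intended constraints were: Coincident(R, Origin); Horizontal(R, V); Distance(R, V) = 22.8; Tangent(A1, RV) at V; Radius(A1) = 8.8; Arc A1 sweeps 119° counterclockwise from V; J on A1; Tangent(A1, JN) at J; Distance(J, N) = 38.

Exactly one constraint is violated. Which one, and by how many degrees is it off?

Tangent(A1, JN) at J — off by 3.20°.

R = (0.00, 0.00) ✓; R.y = 0.00, V.y = 0.00 ✓; |RV| = 22.80 ✓; ∠(AV, VR) = 90.00° ✓; |AV| = 8.800 ✓; bearing(A→J) − bearing(A→V) = 119.0° ✓; |AJ| = 8.800 ✓; ∠(AJ, JN) = 86.80° ✗; |JN| = 38.00 ✓.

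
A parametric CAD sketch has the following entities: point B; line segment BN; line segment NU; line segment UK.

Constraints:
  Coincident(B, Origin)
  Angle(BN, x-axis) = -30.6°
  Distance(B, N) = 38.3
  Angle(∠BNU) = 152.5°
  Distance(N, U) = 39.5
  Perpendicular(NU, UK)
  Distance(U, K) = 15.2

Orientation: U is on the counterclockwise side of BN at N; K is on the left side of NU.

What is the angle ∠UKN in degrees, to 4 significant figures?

68.95°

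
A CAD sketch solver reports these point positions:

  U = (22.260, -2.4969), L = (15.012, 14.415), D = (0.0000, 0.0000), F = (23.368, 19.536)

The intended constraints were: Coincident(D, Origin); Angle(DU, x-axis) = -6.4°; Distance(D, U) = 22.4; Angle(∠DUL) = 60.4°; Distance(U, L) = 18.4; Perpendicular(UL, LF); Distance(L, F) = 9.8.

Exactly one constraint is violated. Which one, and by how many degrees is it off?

Perpendicular(UL, LF) — off by 8.30°.

D = (0.00, 0.00) ✓; DU at -6.400° ✓; |DU| = 22.40 ✓; ∠DUL = 60.40° ✓; |UL| = 18.40 ✓; ∠(UL, LF) = 81.70° ✗; |LF| = 9.800 ✓.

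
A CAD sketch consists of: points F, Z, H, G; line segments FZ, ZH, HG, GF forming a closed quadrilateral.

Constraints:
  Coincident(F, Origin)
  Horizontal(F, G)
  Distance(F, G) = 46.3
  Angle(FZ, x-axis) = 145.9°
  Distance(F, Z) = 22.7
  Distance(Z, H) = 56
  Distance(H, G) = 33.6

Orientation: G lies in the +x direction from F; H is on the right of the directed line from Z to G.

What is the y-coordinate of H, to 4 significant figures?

-24.36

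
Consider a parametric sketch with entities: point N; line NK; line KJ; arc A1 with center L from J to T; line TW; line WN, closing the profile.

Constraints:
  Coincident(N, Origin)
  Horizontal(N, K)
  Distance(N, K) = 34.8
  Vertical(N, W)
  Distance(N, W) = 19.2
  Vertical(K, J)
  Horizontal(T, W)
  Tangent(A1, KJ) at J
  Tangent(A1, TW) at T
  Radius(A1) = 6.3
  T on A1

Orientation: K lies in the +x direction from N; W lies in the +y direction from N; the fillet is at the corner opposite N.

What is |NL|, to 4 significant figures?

31.28

N is at the origin; NK is horizontal with |NK| = 34.8 and K on the +x side, so K = (34.80, 0.000). N and W share the same x with |NW| = 19.2 and W on the +y side, so W = (0.000, 19.20). The virtual corner opposite N is at (34.80, 19.20). Tangency of A1 to KJ means the radius LJ is perpendicular to KJ and A1 meets TW tangentially, so LT is at right angles to TW, with radius 6.3, so the center L sits 6.3 in from both sides at L = (28.50, 12.90). Then |NL| = |L − N| = 31.28.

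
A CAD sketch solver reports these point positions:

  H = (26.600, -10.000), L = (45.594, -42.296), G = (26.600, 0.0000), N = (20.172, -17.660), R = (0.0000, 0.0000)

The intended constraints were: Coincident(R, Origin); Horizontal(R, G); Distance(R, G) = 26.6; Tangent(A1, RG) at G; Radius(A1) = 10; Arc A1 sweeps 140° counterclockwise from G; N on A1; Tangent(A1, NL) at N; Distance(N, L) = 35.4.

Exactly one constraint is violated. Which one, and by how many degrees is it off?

Tangent(A1, NL) at N — off by 4.10°.

R = (0.00, 0.00) ✓; R.y = 0.00, G.y = 0.00 ✓; |RG| = 26.60 ✓; ∠(HG, GR) = 90.00° ✓; |HG| = 10.00 ✓; bearing(H→N) − bearing(H→G) = 140.0° ✓; |HN| = 10.00 ✓; ∠(HN, NL) = 94.10° ✗; |NL| = 35.40 ✓.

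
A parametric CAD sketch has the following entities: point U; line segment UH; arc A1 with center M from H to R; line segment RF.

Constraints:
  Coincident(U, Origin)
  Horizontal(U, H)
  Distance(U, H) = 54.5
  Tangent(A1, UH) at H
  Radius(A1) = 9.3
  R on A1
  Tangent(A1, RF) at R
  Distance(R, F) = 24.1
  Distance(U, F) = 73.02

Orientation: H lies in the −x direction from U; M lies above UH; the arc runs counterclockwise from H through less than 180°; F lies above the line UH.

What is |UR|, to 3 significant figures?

50.6

Checks: |MH| = 9.300 ✓; |MR| = 9.300 ✓; ∠(MR, RF) = 90.00° ✓; |RF| = 24.10 ✓; |UF| = 73.02 ✓.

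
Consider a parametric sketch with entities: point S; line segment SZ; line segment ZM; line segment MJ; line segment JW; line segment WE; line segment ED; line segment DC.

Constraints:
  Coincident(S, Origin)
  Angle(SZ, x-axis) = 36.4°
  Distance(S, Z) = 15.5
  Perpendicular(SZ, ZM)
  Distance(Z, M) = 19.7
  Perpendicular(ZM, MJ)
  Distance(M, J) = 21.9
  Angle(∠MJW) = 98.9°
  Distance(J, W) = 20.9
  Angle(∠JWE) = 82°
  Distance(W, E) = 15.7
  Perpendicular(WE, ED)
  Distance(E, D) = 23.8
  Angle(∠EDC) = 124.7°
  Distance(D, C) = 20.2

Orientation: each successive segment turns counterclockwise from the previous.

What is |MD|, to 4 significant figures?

9.515

S is at the origin; SZ runs at 36.4° with length 15.5, so Z = (12.48, 9.198). The perpendicularity gives ZM at right angles to SZ, so ZM runs at 126.4°; with |ZM| = 19.7, M = (0.7855, 25.05). The perpendicularity gives MJ at right angles to ZM, so MJ runs at -143.6°; with |MJ| = 21.9, J = (-16.84, 12.06). ∠MJW = 98.9° gives JW at -62.50° from the x-axis; with |JW| = 20.9, W = (-7.191, -6.480). ∠JWE = 82.0° gives WE at 35.50° from the x-axis; with |WE| = 15.7, E = (5.590, 2.637). The perpendicularity gives ED at right angles to WE, so ED runs at 125.5°; with |ED| = 23.8, D = (-8.230, 22.01). Then |MD| = |D − M| = 9.515.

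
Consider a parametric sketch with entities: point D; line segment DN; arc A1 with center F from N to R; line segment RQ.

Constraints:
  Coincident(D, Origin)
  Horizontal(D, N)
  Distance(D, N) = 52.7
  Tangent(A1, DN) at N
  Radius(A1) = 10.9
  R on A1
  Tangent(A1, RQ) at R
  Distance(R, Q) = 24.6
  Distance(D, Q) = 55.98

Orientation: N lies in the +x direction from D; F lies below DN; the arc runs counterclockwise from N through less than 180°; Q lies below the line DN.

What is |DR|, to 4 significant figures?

43.33

Checks: |FN| = 10.90 ✓; |FR| = 10.90 ✓; ∠(FR, RQ) = 90.00° ✓; |RQ| = 24.60 ✓; |DQ| = 55.98 ✓.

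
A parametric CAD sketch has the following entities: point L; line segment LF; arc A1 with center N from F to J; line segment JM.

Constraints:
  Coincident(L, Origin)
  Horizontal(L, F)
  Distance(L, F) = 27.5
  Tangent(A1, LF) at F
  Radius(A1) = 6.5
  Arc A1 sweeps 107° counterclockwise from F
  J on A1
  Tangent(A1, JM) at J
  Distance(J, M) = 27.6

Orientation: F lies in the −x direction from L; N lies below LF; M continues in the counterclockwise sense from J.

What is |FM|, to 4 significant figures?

34.84

L is at the origin; LF is horizontal with |LF| = 27.5 and F on the −x side, so F = (-27.50, 0.000). Since A1 is tangent to LF there, NF ⟂ LF, so N = F + (0, -6.5) = (-27.50, -6.500). On A1, F sits at bearing 90° from N; a 107° counterclockwise sweep puts J at bearing 197°, so J = N + 6.5·(cos 197°, sin 197°) = (-33.72, -8.400). The tangent condition forces NJ to be normal to JM, so JM runs along (−sin 197°, cos 197°); with |JM| = 27.6, M = (-25.65, -34.79). Then |FM| = |M − F| = 34.84.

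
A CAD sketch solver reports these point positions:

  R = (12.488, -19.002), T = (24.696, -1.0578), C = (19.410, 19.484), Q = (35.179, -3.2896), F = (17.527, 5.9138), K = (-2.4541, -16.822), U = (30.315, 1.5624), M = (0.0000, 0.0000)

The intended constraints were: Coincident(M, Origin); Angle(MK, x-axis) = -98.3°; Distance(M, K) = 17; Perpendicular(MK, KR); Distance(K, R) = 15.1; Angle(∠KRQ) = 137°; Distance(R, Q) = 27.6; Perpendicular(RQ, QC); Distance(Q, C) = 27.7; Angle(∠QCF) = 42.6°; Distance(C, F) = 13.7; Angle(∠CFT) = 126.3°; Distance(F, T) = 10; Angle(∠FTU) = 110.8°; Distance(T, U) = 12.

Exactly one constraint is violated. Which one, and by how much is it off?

Distance(T, U) = 12 — off by 5.80.

M = (0.00, 0.00) ✓; MK at -98.30° ✓; |MK| = 17.00 ✓; ∠(MK, KR) = 90.00° ✓; |KR| = 15.10 ✓; ∠KRQ = 137.0° ✓; |RQ| = 27.60 ✓; ∠(RQ, QC) = 90.00° ✓; |QC| = 27.70 ✓; ∠QCF = 42.60° ✓; |CF| = 13.70 ✓; ∠CFT = 126.3° ✓; |FT| = 10.00 ✓; ∠FTU = 110.8° ✓; |TU| = 6.200 ✗.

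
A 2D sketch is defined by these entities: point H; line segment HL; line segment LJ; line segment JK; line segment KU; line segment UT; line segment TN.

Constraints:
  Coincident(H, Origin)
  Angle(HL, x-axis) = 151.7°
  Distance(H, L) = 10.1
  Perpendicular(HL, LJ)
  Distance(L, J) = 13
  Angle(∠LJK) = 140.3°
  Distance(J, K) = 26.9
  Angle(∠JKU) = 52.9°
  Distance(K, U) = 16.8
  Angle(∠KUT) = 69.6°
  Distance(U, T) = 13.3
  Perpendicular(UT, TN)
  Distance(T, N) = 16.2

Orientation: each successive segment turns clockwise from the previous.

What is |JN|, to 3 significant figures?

24.2

∠KUT = 69.6° gives UT at 144° from the x-axis; with |UT| = 13.3, T = (7.01, 17.8). UT is perpendicular to TN, so TN runs at 54.5°; with |TN| = 16.2, N = (16.4, 31.0). Then |JN| = |N − J| = 24.2.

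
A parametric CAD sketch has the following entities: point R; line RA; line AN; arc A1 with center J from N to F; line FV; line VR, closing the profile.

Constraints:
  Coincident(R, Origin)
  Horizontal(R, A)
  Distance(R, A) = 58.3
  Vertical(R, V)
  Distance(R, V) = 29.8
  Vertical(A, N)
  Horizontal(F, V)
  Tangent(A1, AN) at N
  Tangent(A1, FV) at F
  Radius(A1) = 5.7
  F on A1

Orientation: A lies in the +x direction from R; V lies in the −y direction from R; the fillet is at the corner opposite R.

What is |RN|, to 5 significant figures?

63.085

The virtual corner opposite R is at (58.300, -29.800). Since A1 is tangent to AN there, JN ⟂ AN and since A1 is tangent to FV there, JF ⟂ FV, with radius 5.7, so the center J sits 5.7 in from both sides at J = (52.600, -24.100). That places the tangent points at N = (58.300, -24.100) on AN and F = (52.600, -29.800) on FV. Then |RN| = |N − R| = 63.085.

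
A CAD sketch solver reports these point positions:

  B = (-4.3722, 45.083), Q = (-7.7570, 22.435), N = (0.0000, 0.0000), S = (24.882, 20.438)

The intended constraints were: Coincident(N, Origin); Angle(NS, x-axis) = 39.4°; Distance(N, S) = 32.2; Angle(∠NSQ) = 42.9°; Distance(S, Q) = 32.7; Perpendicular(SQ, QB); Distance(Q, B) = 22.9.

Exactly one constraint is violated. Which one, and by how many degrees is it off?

Perpendicular(SQ, QB) — off by 5.00°.

N = (0.00, 0.00) ✓; NS at 39.40° ✓; |NS| = 32.20 ✓; ∠NSQ = 42.90° ✓; |SQ| = 32.70 ✓; ∠(SQ, QB) = 95.00° ✗; |QB| = 22.90 ✓.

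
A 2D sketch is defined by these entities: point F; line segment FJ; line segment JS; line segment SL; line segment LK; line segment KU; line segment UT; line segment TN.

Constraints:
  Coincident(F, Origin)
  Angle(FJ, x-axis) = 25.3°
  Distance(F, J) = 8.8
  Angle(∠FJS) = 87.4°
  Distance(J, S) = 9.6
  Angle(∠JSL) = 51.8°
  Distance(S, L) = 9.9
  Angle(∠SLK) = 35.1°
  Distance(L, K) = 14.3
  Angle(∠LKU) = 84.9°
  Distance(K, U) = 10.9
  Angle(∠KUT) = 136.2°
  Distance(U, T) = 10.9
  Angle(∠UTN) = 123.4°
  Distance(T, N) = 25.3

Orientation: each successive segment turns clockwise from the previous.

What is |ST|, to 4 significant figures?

12.69

∠LKU = 84.9° gives KU at -75.50° from the x-axis; with |KU| = 10.9, U = (18.32, -8.206). ∠KUT = 136.2° gives UT at -119.3° from the x-axis; with |UT| = 10.9, T = (12.99, -17.71). Then |ST| = |T − S| = 12.69.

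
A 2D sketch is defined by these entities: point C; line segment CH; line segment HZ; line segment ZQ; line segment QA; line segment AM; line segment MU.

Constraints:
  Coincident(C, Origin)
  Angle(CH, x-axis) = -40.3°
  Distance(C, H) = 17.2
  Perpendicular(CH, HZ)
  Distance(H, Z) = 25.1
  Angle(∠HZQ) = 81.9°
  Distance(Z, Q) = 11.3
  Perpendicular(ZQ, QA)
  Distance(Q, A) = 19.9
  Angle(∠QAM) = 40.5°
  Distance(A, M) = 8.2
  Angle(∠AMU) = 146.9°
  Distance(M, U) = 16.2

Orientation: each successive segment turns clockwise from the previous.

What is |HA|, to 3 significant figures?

9.21

C is at the origin; CH runs at -40.3° with length 17.2, so H = (13.1, -11.1). CH is perpendicular to HZ, so HZ runs at -130°; with |HZ| = 25.1, Z = (-3.12, -30.3). ∠HZQ = 81.9° gives ZQ at 132° from the x-axis; with |ZQ| = 11.3, Q = (-10.6, -21.8). ZQ ⟂ QA, so QA runs at 41.6°; with |QA| = 19.9, A = (4.26, -8.61). Then |HA| = |A − H| = 9.21.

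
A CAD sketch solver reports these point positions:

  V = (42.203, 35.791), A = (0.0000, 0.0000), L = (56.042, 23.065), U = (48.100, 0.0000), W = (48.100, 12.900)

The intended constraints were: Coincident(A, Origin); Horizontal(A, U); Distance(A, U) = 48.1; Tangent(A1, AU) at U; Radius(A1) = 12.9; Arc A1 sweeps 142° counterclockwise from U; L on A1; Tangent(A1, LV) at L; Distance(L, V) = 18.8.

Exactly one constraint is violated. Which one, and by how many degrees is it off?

Tangent(A1, LV) at L — off by 4.60°.

A = (0.00, 0.00) ✓; A.y = 0.00, U.y = 0.00 ✓; |AU| = 48.10 ✓; ∠(WU, UA) = 90.00° ✓; |WU| = 12.90 ✓; bearing(W→L) − bearing(W→U) = 142.0° ✓; |WL| = 12.90 ✓; ∠(WL, LV) = 94.60° ✗; |LV| = 18.80 ✓.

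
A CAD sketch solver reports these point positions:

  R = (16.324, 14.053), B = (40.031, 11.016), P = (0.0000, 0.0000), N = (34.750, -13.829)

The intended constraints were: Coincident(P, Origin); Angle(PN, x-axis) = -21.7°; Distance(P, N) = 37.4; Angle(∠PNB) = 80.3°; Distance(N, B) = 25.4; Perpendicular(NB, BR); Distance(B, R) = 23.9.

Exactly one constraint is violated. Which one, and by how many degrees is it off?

Perpendicular(NB, BR) — off by 4.70°.

P = (0.00, 0.00) ✓; PN at -21.70° ✓; |PN| = 37.40 ✓; ∠PNB = 80.30° ✓; |NB| = 25.40 ✓; ∠(NB, BR) = 94.70° ✗; |BR| = 23.90 ✓.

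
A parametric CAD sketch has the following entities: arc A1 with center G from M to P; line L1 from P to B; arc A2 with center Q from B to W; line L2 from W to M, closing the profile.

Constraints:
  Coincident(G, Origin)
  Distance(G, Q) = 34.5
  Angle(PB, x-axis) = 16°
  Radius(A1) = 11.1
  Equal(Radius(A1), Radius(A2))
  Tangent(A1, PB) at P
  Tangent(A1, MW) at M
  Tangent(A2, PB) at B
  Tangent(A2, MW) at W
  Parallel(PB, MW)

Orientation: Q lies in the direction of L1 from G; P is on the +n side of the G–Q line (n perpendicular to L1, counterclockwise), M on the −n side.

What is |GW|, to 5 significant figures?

36.242

The slot axis is L1's direction at 16.0°, so u = (cos 16.0°, sin 16.0°) = (0.96126, 0.27564) and n = (−sin 16.0°, cos 16.0°) = (-0.27564, 0.96126). G is at the origin and Q lies 34.5 along u from G, so Q = 34.5·u = (33.164, 9.5095). Tangency of A1 to both parallel lines with radius 11.1 puts P and M at G ± 11.1·n: P = (-3.0596, 10.670), M = (3.0596, -10.670). Equal radii place B and W the same way about Q: B = Q + 11.1·n = (30.104, 20.179), W = Q − 11.1·n = (36.223, -1.1605). Then |GW| = |W − G| = 36.242.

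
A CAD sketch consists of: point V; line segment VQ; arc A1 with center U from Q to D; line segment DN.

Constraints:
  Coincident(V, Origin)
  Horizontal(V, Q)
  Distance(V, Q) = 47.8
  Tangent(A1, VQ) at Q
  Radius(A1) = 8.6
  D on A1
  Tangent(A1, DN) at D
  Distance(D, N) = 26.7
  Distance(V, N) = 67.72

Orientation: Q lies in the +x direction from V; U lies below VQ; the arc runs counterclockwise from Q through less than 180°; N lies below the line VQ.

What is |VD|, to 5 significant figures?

43.511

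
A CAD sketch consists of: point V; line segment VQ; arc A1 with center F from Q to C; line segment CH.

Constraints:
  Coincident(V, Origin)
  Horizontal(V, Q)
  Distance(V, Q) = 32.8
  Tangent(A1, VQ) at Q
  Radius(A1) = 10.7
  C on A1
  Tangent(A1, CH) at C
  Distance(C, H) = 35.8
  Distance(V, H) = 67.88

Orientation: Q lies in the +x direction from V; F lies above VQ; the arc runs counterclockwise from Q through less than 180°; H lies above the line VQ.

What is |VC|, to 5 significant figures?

43.701

Checks: V = (0.00, 0.00) ✓; V.y = 0.00, Q.y = 0.00 ✓; |FC| = 10.70 ✓; ∠(FC, CH) = 90.00° ✓; |CH| = 35.80 ✓; |VH| = 67.88 ✓.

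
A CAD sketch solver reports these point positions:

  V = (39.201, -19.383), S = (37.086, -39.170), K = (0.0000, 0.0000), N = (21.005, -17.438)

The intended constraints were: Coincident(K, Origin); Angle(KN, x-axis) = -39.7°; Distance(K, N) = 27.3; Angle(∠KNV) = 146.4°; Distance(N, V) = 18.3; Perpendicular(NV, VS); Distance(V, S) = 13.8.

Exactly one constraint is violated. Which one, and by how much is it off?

Distance(V, S) = 13.8 — off by 6.10.

K = (0.00, 0.00) ✓; KN at -39.70° ✓; |KN| = 27.30 ✓; ∠KNV = 146.4° ✓; |NV| = 18.30 ✓; ∠(NV, VS) = 90.00° ✓; |VS| = 19.90 ✗.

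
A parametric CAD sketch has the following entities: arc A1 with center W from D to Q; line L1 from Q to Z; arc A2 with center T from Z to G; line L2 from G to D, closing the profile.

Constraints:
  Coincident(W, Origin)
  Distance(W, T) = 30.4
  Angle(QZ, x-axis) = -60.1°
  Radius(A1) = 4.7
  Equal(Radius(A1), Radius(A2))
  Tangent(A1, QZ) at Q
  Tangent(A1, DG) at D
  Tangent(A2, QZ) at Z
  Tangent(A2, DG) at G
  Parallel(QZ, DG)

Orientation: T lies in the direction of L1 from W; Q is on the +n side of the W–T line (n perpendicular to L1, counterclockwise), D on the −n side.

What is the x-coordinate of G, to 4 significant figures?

11.08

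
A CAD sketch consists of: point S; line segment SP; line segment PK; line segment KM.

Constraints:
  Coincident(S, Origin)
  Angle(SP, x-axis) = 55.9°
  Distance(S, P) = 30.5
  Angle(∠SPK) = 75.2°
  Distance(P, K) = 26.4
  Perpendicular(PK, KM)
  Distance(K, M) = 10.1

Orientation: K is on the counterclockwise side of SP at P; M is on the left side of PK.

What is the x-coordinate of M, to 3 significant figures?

-11.2

S is at the origin; SP runs at 55.9° with length 30.5, so P = 30.5·(cos 55.9°, sin 55.9°) = (17.1, 25.3). ∠SPK = 75.2°, so PK runs at 55.9° + (180° − 75.2°) = 161° from the x-axis; with |PK| = 26.4, K = P + 26.4·(cos 161°, sin 161°) = (-7.82, 34.0). The perpendicularity gives KM at right angles to PK; with |KM| = 10.1 on the left of PK, M = K + 10.1·(-0.331, -0.944) = (-11.2, 24.4). So M.x = -11.2.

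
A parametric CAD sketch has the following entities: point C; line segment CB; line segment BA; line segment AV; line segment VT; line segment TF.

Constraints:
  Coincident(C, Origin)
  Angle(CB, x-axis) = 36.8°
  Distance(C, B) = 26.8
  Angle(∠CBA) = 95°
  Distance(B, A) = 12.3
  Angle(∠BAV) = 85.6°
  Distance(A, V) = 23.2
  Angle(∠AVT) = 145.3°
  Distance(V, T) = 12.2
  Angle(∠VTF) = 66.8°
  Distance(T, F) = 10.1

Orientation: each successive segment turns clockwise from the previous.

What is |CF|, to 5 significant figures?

3.0767

C is at the origin; CB runs at 36.8° with length 26.8, so B = (21.460, 16.054). ∠CBA = 95.0° gives BA at -48.200° from the x-axis; with |BA| = 12.3, A = (29.658, 6.8845). ∠BAV = 85.6° gives AV at -142.60° from the x-axis; with |AV| = 23.2, V = (11.228, -7.2066). ∠AVT = 145.3° gives VT at -177.30° from the x-axis; with |VT| = 12.2, T = (-0.95893, -7.7813). ∠VTF = 66.8° gives TF at 69.500° from the x-axis; with |TF| = 10.1, F = (2.5782, 1.6790). Then |CF| = |F − C| = 3.0767.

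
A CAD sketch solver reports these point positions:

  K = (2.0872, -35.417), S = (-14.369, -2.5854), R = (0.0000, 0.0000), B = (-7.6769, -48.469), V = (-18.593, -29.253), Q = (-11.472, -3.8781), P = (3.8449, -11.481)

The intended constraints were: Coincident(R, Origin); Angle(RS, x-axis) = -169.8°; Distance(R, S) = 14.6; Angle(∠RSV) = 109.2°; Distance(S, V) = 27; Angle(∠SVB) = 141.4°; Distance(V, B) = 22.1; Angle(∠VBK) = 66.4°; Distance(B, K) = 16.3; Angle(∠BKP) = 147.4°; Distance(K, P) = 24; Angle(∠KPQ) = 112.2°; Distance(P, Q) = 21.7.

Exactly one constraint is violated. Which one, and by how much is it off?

Distance(P, Q) = 21.7 — off by 4.60.

R = (0.00, 0.00) ✓; RS at -169.8° ✓; |RS| = 14.60 ✓; ∠RSV = 109.2° ✓; |SV| = 27.00 ✓; ∠SVB = 141.4° ✓; |VB| = 22.10 ✓; ∠VBK = 66.40° ✓; |BK| = 16.30 ✓; ∠BKP = 147.4° ✓; |KP| = 24.00 ✓; ∠KPQ = 112.2° ✓; |PQ| = 17.10 ✗.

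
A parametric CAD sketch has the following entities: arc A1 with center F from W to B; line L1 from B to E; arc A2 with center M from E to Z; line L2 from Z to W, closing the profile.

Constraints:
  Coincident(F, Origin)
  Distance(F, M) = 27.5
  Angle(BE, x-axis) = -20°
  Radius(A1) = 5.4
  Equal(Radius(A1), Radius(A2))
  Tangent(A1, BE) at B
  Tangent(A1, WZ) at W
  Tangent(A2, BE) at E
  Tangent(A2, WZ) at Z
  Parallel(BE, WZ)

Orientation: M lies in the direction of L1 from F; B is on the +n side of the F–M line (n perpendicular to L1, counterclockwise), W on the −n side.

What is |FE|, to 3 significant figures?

28.0

The slot axis is L1's direction at -20.0°, so u = (cos -20.0°, sin -20.0°) = (0.940, -0.342) and n = (−sin -20.0°, cos -20.0°) = (0.342, 0.940). F is at the origin and M lies 27.5 along u from F, so M = 27.5·u = (25.8, -9.41). Tangency of A1 to both parallel lines with radius 5.4 puts B and W at F ± 5.4·n: B = (1.85, 5.07), W = (-1.85, -5.07). Equal radii place E and Z the same way about M: E = M + 5.4·n = (27.7, -4.33), Z = M − 5.4·n = (24.0, -14.5). Then |FE| = |E − F| = 28.0.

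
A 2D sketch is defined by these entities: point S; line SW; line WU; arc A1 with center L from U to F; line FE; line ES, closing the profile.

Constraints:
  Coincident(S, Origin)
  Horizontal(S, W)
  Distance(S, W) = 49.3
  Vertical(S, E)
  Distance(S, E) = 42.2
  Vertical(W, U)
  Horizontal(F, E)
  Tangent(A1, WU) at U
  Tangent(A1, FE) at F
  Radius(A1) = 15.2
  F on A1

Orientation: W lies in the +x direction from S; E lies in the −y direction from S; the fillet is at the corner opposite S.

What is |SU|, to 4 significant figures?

56.21

S is at the origin; SW is horizontal with |SW| = 49.3 and W on the +x side, so W = (49.30, 0.000). SE is vertical with |SE| = 42.2 and E on the −y side, so E = (0.000, -42.20). The virtual corner opposite S is at (49.30, -42.20). A1 meets WU tangentially, so LU is at right angles to WU and the tangent condition forces LF to be normal to FE, with radius 15.2, so the center L sits 15.2 in from both sides at L = (34.10, -27.00). That places the tangent points at U = (49.30, -27.00) on WU and F = (34.10, -42.20) on FE. Then |SU| = |U − S| = 56.21.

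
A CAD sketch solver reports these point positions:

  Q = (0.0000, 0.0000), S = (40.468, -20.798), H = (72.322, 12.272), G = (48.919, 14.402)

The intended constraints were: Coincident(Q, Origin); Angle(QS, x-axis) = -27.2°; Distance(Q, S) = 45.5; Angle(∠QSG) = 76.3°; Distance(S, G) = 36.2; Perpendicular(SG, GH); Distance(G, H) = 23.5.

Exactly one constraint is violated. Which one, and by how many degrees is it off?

Perpendicular(SG, GH) — off by 8.30°.

Q = (0.00, 0.00) ✓; QS at -27.20° ✓; |QS| = 45.50 ✓; ∠QSG = 76.30° ✓; |SG| = 36.20 ✓; ∠(SG, GH) = 81.70° ✗; |GH| = 23.50 ✓.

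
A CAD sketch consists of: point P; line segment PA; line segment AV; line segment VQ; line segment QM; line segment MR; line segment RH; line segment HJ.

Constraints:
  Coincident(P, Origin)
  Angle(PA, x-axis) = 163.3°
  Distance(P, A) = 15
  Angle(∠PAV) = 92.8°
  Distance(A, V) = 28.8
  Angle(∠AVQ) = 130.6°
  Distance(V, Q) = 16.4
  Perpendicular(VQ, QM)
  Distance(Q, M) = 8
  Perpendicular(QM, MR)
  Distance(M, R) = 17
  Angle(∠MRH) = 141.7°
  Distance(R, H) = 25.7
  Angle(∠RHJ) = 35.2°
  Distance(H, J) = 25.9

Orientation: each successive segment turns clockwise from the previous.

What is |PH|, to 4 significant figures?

42.13

The perpendicularity gives MR at right angles to QM, so MR runs at -153.3°; with |MR| = 17.0, R = (-4.390, 24.85). ∠MRH = 141.7° gives RH at 168.4° from the x-axis; with |RH| = 25.7, H = (-29.57, 30.02). Then |PH| = |H − P| = 42.13.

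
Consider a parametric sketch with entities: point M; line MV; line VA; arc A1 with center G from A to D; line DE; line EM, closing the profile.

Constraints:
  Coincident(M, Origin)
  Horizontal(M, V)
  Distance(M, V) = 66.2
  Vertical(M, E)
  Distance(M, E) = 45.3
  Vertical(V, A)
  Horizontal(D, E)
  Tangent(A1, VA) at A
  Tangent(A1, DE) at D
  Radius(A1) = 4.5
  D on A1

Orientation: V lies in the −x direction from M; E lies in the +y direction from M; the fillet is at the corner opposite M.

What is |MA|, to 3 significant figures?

77.8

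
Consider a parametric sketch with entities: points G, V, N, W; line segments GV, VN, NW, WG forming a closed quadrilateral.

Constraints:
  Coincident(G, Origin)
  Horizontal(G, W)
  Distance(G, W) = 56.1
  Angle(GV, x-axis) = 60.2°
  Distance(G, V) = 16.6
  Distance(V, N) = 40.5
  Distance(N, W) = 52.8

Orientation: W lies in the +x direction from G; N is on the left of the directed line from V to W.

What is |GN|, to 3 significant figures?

57.0

G is at the origin; GW is horizontal with |GW| = 56.1 and W in +x, so W = (56.1, 0). GV runs at 60.2° with |GV| = 16.6, so V = (8.25, 14.4). N is determined by |VN| = 40.5 and |NW| = 52.8 together: it lies at the intersection of circle(V, 40.5) and circle(W, 52.8). With |VW| = 50.0, the foot of the radical line on VW is 13.5 from V and the perpendicular offset is √(40.5² − 13.5²) = 38.2. Taking the left-of-VW solution: N = (32.2, 47.1).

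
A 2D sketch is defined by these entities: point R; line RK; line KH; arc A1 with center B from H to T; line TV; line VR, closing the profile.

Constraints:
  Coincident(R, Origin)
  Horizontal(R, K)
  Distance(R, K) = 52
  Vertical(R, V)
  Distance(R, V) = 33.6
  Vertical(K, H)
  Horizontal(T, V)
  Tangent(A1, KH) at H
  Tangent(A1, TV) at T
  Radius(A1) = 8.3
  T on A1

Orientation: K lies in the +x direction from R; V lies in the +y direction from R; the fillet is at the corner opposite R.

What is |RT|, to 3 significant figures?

55.1

R is at the origin; R and K share the same y with |RK| = 52.0 and K on the +x side, so K = (52.0, 0.00). R and V share the same x with |RV| = 33.6 and V on the +y side, so V = (0.00, 33.6). The virtual corner opposite R is at (52.0, 33.6). The tangent condition forces BH to be normal to KH and the tangent condition forces BT to be normal to TV, with radius 8.3, so the center B sits 8.3 in from both sides at B = (43.7, 25.3). That places the tangent points at H = (52.0, 25.3) on KH and T = (43.7, 33.6) on TV. Then |RT| = |T − R| = 55.1.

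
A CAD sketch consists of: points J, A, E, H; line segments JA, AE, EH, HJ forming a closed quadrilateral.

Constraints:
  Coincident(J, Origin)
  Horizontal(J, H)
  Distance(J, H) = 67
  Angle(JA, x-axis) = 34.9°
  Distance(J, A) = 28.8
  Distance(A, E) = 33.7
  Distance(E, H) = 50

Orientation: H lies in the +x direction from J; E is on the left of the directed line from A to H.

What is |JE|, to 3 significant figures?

61.6

J is at the origin; J and H share the same y with |JH| = 67.0 and H in +x, so H = (67.0, 0). JA runs at 34.9° with |JA| = 28.8, so A = (23.6, 16.5). E is determined by |AE| = 33.7 and |EH| = 50.0 together: it lies at the intersection of circle(A, 33.7) and circle(H, 50.0). With |AH| = 46.4, the foot of the radical line on AH is 8.50 from A and the perpendicular offset is √(33.7² − 8.50²) = 32.6. Taking the left-of-AH solution: E = (43.1, 43.9).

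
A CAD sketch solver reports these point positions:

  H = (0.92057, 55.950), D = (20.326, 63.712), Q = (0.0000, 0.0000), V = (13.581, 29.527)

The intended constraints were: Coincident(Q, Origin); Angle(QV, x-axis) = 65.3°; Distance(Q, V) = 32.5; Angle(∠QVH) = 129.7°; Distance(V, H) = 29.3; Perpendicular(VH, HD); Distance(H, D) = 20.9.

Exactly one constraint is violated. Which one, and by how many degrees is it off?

Perpendicular(VH, HD) — off by 3.80°.

Q = (0.00, 0.00) ✓; QV at 65.30° ✓; |QV| = 32.50 ✓; ∠QVH = 129.7° ✓; |VH| = 29.30 ✓; ∠(VH, HD) = 93.80° ✗; |HD| = 20.90 ✓.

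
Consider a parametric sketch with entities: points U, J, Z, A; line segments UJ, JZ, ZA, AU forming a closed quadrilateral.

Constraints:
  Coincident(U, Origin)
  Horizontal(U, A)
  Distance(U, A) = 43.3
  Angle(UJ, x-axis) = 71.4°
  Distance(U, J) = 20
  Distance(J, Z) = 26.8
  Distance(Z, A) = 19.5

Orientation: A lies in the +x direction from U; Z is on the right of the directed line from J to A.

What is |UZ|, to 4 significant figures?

23.89

Checks: |JZ| = 26.80 ✓; |ZA| = 19.50 ✓.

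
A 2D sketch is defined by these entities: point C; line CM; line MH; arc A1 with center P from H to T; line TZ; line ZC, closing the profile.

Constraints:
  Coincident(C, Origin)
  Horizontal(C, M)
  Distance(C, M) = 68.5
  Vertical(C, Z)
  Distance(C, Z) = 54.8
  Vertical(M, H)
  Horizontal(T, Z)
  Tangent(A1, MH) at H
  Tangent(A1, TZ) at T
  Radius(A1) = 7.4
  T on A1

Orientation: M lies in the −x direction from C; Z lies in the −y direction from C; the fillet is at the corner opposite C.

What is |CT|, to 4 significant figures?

82.07

The virtual corner opposite C is at (-68.50, -54.80). A1 meets MH tangentially, so PH is at right angles to MH and tangency of A1 to TZ means the radius PT is perpendicular to TZ, with radius 7.4, so the center P sits 7.4 in from both sides at P = (-61.10, -47.40). That places the tangent points at H = (-68.50, -47.40) on MH and T = (-61.10, -54.80) on TZ. Then |CT| = |T − C| = 82.07.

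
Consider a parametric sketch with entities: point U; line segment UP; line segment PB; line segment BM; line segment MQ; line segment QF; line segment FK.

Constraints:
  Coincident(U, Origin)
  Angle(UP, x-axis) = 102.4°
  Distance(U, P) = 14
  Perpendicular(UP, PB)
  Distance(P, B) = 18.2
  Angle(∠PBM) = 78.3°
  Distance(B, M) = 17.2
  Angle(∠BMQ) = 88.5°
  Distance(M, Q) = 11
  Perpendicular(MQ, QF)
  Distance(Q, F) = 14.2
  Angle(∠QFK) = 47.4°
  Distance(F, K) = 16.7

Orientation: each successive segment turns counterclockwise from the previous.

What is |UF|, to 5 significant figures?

15.316

∠BMQ = 88.5° gives MQ at 25.600° from the x-axis; with |MQ| = 11.0, Q = (-3.8383, -1.1826). The perpendicularity gives QF at right angles to MQ, so QF runs at 115.60°; with |QF| = 14.2, F = (-9.9739, 11.623). Then |UF| = |F − U| = 15.316.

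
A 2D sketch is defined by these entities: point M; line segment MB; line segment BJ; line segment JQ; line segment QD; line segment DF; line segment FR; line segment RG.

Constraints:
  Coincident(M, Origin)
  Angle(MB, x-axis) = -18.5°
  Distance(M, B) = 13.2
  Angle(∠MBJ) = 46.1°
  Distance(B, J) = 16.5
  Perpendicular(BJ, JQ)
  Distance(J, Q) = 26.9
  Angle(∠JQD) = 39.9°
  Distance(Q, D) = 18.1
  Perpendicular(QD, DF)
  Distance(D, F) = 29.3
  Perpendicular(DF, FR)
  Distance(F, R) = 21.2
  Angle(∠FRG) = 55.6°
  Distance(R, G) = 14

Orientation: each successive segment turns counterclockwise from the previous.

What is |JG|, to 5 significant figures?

15.835

M is at the origin; MB runs at -18.5° with length 13.2, so B = (12.518, -4.1884). ∠MBJ = 46.1° gives BJ at 115.40° from the x-axis; with |BJ| = 16.5, J = (5.4404, 10.717). BJ ⟂ JQ, so JQ runs at -154.60°; with |JQ| = 26.9, Q = (-18.859, -0.82174). ∠JQD = 39.9° gives QD at -14.500° from the x-axis; with |QD| = 18.1, D = (-1.3358, -5.3536). QD ⟂ DF, so DF runs at 75.500°; with |DF| = 29.3, F = (6.0003, 23.013). DF is perpendicular to FR, so FR runs at 165.50°; with |FR| = 21.2, R = (-14.524, 28.321). ∠FRG = 55.6° gives RG at -70.100° from the x-axis; with |RG| = 14.0, G = (-9.7591, 15.157). Then |JG| = |G − J| = 15.835.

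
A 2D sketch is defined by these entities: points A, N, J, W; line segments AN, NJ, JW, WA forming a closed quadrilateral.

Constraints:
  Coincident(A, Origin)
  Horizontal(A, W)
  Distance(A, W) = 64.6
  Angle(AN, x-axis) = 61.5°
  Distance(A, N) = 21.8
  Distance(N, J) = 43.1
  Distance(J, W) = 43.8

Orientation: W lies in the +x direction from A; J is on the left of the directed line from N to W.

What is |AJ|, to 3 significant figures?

62.7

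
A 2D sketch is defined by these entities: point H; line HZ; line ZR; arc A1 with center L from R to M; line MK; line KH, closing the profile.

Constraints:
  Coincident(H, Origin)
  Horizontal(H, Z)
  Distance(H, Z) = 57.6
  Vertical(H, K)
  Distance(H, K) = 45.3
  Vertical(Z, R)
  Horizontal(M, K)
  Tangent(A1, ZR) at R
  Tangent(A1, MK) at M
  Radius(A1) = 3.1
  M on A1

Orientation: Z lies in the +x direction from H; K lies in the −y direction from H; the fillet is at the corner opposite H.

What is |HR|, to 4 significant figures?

71.40

H is at the origin; H and Z share the same y with |HZ| = 57.6 and Z on the +x side, so Z = (57.60, 0.000). HK is vertical with |HK| = 45.3 and K on the −y side, so K = (0.000, -45.30). The virtual corner opposite H is at (57.60, -45.30). Since A1 is tangent to ZR there, LR ⟂ ZR and tangency of A1 to MK means the radius LM is perpendicular to MK, with radius 3.1, so the center L sits 3.1 in from both sides at L = (54.50, -42.20). That places the tangent points at R = (57.60, -42.20) on ZR and M = (54.50, -45.30) on MK. Then |HR| = |R − H| = 71.40.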